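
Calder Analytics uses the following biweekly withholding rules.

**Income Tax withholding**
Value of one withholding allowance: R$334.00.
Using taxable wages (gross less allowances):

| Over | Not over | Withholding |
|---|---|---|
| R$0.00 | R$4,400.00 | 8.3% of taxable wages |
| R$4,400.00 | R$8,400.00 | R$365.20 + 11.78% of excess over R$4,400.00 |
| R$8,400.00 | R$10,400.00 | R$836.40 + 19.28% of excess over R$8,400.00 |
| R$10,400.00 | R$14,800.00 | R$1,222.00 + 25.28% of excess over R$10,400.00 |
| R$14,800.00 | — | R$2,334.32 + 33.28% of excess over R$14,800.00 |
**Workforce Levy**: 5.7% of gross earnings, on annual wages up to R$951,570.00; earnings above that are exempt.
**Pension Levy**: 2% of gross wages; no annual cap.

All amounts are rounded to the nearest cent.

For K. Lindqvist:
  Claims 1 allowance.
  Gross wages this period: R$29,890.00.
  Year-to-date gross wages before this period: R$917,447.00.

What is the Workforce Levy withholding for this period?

Workforce Levy: 5.7% × R$29,890.00 = R$1,703.73

R$1,703.73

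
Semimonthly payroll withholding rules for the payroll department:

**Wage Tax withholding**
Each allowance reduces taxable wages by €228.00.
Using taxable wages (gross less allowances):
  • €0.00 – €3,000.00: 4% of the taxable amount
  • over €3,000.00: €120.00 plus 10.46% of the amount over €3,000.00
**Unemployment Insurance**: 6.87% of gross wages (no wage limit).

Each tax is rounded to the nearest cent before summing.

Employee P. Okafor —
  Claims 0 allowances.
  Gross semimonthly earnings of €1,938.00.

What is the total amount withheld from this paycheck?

€210.66

Wage Tax: taxable = €1,938.00
  4% × €1,938.00 = €77.52
Unemployment Insurance: 6.87% × €1,938.00 = €133.14
Total: €77.52 + €133.14 = €210.66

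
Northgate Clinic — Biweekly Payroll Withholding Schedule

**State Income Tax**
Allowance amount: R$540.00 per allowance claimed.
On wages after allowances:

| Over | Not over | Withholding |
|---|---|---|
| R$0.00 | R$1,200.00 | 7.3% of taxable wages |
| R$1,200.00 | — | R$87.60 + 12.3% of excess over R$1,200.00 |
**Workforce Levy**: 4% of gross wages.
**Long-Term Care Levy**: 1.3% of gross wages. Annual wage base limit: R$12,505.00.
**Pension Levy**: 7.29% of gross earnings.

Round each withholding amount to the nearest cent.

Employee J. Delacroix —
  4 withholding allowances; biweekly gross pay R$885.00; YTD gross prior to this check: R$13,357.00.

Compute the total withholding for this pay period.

State Income Tax: taxable = R$885.00 − 4×R$540.00 = R$-1,275.00
  Taxable ≤ 0 → R$0.00
Workforce Levy: 4% × R$885.00 = R$35.40
Long-Term Care Levy: YTD R$13,357.00 ≥ cap R$12,505.00 → R$0.00
Pension Levy: 7.29% × R$885.00 = R$64.52
Total: R$0.00 + R$35.40 + R$0.00 + R$64.52 = R$99.92

R$99.92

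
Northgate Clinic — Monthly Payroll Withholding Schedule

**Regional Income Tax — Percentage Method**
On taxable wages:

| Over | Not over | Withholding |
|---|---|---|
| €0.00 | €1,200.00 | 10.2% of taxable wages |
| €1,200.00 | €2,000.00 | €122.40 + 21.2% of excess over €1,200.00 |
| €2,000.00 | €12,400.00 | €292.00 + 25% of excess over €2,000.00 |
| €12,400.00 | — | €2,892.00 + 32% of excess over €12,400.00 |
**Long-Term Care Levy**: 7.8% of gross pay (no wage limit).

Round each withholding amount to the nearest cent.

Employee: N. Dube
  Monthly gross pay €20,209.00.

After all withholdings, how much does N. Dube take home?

€13,241.82

Regional Income Tax: taxable = €20,209.00
  €2,892.00 + 32% × (€20,209.00 − €12,400.00) = €2,892.00 + 32% × €7,809.00 = €5,390.88
Long-Term Care Levy: 7.8% × €20,209.00 = €1,576.30
Total withheld: €5,390.88 + €1,576.30 = €6,967.18
Net pay: €20,209.00 − €6,967.18 = €13,241.82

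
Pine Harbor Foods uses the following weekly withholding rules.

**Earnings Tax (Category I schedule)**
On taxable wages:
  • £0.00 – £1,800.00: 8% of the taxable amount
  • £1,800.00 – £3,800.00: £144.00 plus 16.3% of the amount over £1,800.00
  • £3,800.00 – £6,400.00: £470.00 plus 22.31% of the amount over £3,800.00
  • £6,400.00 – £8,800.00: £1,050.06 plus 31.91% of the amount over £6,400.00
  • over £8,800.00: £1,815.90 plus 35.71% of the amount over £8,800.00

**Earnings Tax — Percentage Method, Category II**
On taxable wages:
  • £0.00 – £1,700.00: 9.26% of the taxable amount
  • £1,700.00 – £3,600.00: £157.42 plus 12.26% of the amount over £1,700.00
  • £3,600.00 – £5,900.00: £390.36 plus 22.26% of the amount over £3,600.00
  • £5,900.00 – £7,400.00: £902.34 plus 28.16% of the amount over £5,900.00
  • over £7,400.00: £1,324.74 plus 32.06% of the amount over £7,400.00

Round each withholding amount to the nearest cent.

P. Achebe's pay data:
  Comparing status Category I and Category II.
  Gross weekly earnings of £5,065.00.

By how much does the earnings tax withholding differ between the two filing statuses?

£35.75

Earnings Tax (Category I): taxable = £5,065.00
  £470.00 + 22.31% × (£5,065.00 − £3,800.00) = £470.00 + 22.31% × £1,265.00 = £752.22
Earnings Tax (Category II): taxable = £5,065.00
  £390.36 + 22.26% × (£5,065.00 − £3,600.00) = £390.36 + 22.26% × £1,465.00 = £716.47
Difference: |£752.22 − £716.47| = £35.75 (higher under Category I)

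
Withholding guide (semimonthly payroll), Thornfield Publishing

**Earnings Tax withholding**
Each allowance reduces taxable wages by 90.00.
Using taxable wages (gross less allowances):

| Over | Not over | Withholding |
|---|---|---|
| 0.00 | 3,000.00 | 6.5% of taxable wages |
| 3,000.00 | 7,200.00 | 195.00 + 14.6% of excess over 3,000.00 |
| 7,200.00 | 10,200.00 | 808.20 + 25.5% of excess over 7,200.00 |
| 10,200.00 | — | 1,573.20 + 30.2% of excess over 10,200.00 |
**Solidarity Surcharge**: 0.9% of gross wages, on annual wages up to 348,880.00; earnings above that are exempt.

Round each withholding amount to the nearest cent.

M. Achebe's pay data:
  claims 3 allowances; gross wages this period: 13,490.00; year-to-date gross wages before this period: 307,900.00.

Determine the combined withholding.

Earnings Tax: taxable = 13,490.00 − 3×90.00 = 13,220.00
  1,573.20 + 30.2% × (13,220.00 − 10,200.00) = 1,573.20 + 30.2% × 3,020.00 = 2,485.24
Solidarity Surcharge: 0.9% × 13,490.00 = 121.41
Total: 2,485.24 + 121.41 = 2,606.65

2,606.65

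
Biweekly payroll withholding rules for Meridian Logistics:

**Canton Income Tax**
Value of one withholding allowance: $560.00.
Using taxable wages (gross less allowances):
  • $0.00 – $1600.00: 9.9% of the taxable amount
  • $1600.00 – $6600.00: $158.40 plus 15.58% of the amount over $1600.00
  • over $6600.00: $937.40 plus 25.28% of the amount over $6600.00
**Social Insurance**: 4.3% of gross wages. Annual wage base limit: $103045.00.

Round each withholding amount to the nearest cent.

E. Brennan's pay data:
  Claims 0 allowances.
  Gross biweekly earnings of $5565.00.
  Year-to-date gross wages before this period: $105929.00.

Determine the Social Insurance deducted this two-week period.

Social Insurance: YTD $105929.00 ≥ cap $103045.00 → $0.00

$0.00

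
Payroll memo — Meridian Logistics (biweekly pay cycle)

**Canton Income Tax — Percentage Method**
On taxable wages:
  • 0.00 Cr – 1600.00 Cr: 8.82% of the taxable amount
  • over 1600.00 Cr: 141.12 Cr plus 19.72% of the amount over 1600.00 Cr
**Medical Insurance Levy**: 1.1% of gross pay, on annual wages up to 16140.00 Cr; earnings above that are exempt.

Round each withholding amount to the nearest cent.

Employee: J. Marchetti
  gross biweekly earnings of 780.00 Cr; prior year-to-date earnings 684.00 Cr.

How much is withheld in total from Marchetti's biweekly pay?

77.38 Cr

Canton Income Tax: taxable = 780.00 Cr
  8.82% × 780.00 Cr = 68.80 Cr
Medical Insurance Levy: 1.1% × 780.00 Cr = 8.58 Cr
Total: 68.80 Cr + 8.58 Cr = 77.38 Cr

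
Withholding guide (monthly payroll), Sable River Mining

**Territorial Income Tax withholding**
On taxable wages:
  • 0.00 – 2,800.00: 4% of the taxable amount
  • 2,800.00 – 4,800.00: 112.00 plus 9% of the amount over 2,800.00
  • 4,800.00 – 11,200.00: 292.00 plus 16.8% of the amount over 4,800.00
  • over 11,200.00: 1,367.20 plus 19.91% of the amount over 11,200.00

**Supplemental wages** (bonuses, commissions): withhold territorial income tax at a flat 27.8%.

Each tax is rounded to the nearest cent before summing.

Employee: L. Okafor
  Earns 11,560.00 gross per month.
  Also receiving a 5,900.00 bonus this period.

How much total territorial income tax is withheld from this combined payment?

Territorial Income Tax: taxable = 11,560.00
  1,367.20 + 19.91% × (11,560.00 − 11,200.00) = 1,367.20 + 19.91% × 360.00 = 1,438.88
Supplemental (27.8% flat on bonus): 27.8% × 5,900.00 = 1,640.20
Total territorial income tax: 1,438.88 + 1,640.20 = 3,079.08

3,079.08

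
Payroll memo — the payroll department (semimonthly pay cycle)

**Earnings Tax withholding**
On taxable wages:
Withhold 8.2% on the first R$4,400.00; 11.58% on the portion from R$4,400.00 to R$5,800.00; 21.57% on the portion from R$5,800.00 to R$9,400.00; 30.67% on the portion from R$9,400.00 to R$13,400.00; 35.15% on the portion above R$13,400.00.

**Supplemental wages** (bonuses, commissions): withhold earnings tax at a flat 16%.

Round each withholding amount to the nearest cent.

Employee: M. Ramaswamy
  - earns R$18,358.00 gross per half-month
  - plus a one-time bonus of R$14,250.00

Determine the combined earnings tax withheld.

Earnings Tax: taxable = R$18,358.00
  R$2,526.24 + 35.15% × (R$18,358.00 − R$13,400.00) = R$2,526.24 + 35.15% × R$4,958.00 = R$4,268.98
Supplemental (16% flat on bonus): 16% × R$14,250.00 = R$2,280.00
Total earnings tax: R$4,268.98 + R$2,280.00 = R$6,548.98

R$6,548.98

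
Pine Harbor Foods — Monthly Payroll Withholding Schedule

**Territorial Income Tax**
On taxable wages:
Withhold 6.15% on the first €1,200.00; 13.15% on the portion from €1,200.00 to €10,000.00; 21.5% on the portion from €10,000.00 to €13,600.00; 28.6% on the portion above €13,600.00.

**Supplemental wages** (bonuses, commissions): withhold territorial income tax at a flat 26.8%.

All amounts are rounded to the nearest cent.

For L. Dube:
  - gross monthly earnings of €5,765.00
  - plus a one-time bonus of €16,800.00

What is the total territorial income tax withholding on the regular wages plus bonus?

€5,176.50

Territorial Income Tax: taxable = €5,765.00
  €73.80 + 13.15% × (€5,765.00 − €1,200.00) = €73.80 + 13.15% × €4,565.00 = €674.10
Supplemental (26.8% flat on bonus): 26.8% × €16,800.00 = €4,502.40
Total territorial income tax: €674.10 + €4,502.40 = €5,176.50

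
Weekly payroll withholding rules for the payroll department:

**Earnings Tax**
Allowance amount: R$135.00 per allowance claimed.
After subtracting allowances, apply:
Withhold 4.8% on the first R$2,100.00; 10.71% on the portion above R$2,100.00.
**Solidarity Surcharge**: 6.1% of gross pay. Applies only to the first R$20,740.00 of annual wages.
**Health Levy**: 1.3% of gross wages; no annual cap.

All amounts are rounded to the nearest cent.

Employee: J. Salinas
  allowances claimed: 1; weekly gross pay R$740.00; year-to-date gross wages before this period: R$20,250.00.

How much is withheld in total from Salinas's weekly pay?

Earnings Tax: taxable = R$740.00 − 1×R$135.00 = R$605.00
  4.8% × R$605.00 = R$29.04
Solidarity Surcharge: cap R$20,740.00 − YTD R$20,250.00 = R$490.00 subject; 6.1% × R$490.00 = R$29.89
Health Levy: 1.3% × R$740.00 = R$9.62
Total: R$29.04 + R$29.89 + R$9.62 = R$68.55

R$68.55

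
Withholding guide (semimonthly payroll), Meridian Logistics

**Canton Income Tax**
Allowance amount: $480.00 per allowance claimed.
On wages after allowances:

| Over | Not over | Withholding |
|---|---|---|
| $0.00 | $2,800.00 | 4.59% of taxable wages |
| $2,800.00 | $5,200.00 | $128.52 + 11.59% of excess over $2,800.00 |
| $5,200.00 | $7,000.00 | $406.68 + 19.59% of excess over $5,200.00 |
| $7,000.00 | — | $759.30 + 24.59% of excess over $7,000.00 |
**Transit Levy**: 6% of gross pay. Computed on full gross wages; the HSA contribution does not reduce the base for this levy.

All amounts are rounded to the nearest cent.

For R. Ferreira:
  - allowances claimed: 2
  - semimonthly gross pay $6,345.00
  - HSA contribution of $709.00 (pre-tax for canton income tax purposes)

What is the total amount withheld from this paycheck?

Canton Income Tax: taxable = $6,345.00 − $709.00 − 2×$480.00 = $4,676.00
  $128.52 + 11.59% × ($4,676.00 − $2,800.00) = $128.52 + 11.59% × $1,876.00 = $345.95
Transit Levy: 6% × $6,345.00 = $380.70
Total: $345.95 + $380.70 = $726.65

$726.65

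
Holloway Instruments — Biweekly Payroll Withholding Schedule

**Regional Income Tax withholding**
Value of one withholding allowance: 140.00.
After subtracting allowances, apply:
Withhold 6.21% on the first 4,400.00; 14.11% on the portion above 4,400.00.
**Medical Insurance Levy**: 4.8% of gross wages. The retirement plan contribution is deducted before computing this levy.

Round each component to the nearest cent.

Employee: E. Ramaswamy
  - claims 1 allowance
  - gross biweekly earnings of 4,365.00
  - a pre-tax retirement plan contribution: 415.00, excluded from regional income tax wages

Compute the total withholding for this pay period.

426.20

Regional Income Tax: taxable = 4,365.00 − 415.00 − 1×140.00 = 3,810.00
  6.21% × 3,810.00 = 236.60
Medical Insurance Levy: 4.8% × 3,950.00 = 189.60
Total: 236.60 + 189.60 = 426.20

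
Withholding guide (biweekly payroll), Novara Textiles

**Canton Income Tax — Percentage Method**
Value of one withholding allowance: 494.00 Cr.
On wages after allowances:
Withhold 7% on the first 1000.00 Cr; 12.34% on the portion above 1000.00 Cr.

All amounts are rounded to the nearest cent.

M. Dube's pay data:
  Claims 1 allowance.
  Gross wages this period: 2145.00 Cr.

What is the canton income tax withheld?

150.33 Cr

Canton Income Tax: taxable = 2145.00 Cr − 1×494.00 Cr = 1651.00 Cr
  70.00 Cr + 12.34% × (1651.00 Cr − 1000.00 Cr) = 70.00 Cr + 12.34% × 651.00 Cr = 150.33 Cr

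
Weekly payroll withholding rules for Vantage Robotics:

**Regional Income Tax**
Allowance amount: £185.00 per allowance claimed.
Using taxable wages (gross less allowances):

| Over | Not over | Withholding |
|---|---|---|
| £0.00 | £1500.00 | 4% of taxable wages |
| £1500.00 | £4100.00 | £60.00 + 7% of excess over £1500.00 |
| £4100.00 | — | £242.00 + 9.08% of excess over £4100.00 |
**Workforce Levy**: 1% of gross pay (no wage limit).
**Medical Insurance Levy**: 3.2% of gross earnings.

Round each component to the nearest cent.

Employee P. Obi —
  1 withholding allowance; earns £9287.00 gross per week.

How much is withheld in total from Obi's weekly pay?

£1086.23

Regional Income Tax: taxable = £9287.00 − 1×£185.00 = £9102.00
  £242.00 + 9.08% × (£9102.00 − £4100.00) = £242.00 + 9.08% × £5002.00 = £696.18
Workforce Levy: 1% × £9287.00 = £92.87
Medical Insurance Levy: 3.2% × £9287.00 = £297.18
Total: £696.18 + £92.87 + £297.18 = £1086.23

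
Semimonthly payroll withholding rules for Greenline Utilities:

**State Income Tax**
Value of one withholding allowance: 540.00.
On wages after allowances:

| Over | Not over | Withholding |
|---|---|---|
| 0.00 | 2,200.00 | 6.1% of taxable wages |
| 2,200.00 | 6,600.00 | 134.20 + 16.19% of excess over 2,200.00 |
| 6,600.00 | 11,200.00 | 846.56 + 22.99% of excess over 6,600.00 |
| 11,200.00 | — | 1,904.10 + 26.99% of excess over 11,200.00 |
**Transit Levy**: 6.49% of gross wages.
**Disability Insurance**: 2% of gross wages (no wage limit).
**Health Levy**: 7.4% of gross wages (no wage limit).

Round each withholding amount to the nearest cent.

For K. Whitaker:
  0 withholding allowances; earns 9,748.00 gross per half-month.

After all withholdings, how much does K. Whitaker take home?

State Income Tax: taxable = 9,748.00
  846.56 + 22.99% × (9,748.00 − 6,600.00) = 846.56 + 22.99% × 3,148.00 = 1,570.29
Transit Levy: 6.49% × 9,748.00 = 632.65
Disability Insurance: 2% × 9,748.00 = 194.96
Health Levy: 7.4% × 9,748.00 = 721.35
Total withheld: 1,570.29 + 632.65 + 194.96 + 721.35 = 3,119.25
Net pay: 9,748.00 − 3,119.25 = 6,628.75

6,628.75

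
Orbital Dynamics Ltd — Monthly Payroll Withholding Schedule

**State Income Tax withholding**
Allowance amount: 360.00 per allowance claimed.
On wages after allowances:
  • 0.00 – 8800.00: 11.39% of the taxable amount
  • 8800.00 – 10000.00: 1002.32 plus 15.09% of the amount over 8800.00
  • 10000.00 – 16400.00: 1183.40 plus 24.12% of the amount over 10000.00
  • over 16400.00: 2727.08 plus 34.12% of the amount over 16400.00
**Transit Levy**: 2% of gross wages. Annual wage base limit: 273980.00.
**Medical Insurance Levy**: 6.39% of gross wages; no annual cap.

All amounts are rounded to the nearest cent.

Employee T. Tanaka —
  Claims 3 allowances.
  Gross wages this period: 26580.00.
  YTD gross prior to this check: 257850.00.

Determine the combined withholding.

State Income Tax: taxable = 26580.00 − 3×360.00 = 25500.00
  2727.08 + 34.12% × (25500.00 − 16400.00) = 2727.08 + 34.12% × 9100.00 = 5832.00
Transit Levy: cap 273980.00 − YTD 257850.00 = 16130.00 subject; 2% × 16130.00 = 322.60
Medical Insurance Levy: 6.39% × 26580.00 = 1698.46
Total: 5832.00 + 322.60 + 1698.46 = 7853.06

7853.06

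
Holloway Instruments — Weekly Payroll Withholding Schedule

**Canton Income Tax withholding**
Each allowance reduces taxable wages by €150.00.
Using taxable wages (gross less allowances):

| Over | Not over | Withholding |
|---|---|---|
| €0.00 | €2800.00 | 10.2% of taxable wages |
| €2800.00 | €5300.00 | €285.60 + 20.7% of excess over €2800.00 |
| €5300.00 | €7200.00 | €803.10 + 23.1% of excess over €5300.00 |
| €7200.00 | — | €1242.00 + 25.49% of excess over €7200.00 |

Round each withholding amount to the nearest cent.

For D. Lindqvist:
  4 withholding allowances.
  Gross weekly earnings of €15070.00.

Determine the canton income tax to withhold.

Canton Income Tax: taxable = €15070.00 − 4×€150.00 = €14470.00
  €1242.00 + 25.49% × (€14470.00 − €7200.00) = €1242.00 + 25.49% × €7270.00 = €3095.12

€3095.12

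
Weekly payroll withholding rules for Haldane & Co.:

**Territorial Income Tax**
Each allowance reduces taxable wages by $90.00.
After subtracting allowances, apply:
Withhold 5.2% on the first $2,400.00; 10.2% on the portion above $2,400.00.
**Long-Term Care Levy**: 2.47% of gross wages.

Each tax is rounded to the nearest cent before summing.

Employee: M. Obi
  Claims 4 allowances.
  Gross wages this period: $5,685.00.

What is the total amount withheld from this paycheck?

$563.57

Territorial Income Tax: taxable = $5,685.00 − 4×$90.00 = $5,325.00
  $124.80 + 10.2% × ($5,325.00 − $2,400.00) = $124.80 + 10.2% × $2,925.00 = $423.15
Long-Term Care Levy: 2.47% × $5,685.00 = $140.42
Total: $423.15 + $140.42 = $563.57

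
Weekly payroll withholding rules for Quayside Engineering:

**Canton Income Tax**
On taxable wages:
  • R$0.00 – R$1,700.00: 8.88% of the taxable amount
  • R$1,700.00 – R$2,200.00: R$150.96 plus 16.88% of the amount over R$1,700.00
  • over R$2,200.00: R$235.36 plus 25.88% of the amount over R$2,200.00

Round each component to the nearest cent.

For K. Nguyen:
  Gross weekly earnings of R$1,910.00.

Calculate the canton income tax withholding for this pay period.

R$186.41

Canton Income Tax: taxable = R$1,910.00
  R$150.96 + 16.88% × (R$1,910.00 − R$1,700.00) = R$150.96 + 16.88% × R$210.00 = R$186.41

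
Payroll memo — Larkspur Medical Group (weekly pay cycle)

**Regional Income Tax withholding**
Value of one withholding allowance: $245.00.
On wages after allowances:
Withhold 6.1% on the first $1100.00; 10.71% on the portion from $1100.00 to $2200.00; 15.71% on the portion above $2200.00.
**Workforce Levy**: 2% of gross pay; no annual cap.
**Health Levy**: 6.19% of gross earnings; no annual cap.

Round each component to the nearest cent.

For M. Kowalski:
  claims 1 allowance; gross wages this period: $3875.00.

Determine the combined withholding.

Regional Income Tax: taxable = $3875.00 − 1×$245.00 = $3630.00
  $184.91 + 15.71% × ($3630.00 − $2200.00) = $184.91 + 15.71% × $1430.00 = $409.56
Workforce Levy: 2% × $3875.00 = $77.50
Health Levy: 6.19% × $3875.00 = $239.86
Total: $409.56 + $77.50 + $239.86 = $726.92

$726.92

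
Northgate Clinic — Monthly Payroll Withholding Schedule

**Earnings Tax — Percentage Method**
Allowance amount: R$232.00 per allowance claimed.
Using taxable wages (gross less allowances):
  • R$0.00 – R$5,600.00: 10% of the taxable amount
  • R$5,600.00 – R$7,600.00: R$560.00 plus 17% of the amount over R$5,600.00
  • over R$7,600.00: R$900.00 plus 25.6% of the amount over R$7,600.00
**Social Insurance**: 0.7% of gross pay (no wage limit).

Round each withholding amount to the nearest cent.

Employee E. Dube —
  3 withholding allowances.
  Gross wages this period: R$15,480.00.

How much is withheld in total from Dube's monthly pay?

R$2,847.46

Earnings Tax: taxable = R$15,480.00 − 3×R$232.00 = R$14,784.00
  R$900.00 + 25.6% × (R$14,784.00 − R$7,600.00) = R$900.00 + 25.6% × R$7,184.00 = R$2,739.10
Social Insurance: 0.7% × R$15,480.00 = R$108.36
Total: R$2,739.10 + R$108.36 = R$2,847.46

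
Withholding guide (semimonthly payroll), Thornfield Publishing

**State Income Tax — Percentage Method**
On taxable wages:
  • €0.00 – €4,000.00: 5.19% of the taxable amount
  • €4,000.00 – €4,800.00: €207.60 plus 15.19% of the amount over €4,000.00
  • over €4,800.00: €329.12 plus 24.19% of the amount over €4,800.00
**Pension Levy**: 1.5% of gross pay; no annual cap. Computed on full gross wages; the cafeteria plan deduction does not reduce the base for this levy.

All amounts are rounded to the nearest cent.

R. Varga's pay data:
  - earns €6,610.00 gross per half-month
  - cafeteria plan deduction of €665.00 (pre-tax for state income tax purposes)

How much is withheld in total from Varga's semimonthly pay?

State Income Tax: taxable = €6,610.00 − €665.00 = €5,945.00
  €329.12 + 24.19% × (€5,945.00 − €4,800.00) = €329.12 + 24.19% × €1,145.00 = €606.10
Pension Levy: 1.5% × €6,610.00 = €99.15
Total: €606.10 + €99.15 = €705.25

€705.25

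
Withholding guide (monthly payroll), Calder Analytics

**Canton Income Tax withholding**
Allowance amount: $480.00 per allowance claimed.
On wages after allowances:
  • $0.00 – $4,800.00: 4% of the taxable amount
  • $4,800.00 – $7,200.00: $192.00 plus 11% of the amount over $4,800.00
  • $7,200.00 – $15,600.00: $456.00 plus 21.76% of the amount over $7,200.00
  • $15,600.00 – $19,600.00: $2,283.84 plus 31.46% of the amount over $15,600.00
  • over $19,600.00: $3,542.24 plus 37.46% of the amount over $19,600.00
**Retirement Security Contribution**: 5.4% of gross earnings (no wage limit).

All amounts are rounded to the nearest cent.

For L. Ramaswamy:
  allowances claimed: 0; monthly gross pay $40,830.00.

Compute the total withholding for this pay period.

Canton Income Tax: taxable = $40,830.00
  $3,542.24 + 37.46% × ($40,830.00 − $19,600.00) = $3,542.24 + 37.46% × $21,230.00 = $11,495.00
Retirement Security Contribution: 5.4% × $40,830.00 = $2,204.82
Total: $11,495.00 + $2,204.82 = $13,699.82

$13,699.82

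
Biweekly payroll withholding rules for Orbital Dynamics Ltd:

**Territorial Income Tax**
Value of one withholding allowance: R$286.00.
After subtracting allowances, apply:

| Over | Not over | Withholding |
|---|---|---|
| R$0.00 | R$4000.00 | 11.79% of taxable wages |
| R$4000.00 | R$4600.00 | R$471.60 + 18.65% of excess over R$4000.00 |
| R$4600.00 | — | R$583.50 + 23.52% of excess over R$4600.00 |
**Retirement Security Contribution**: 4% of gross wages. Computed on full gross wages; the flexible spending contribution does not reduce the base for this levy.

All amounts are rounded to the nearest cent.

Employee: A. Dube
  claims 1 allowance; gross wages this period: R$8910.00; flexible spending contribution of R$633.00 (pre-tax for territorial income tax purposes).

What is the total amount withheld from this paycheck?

R$1737.46

Territorial Income Tax: taxable = R$8910.00 − R$633.00 − 1×R$286.00 = R$7991.00
  R$583.50 + 23.52% × (R$7991.00 − R$4600.00) = R$583.50 + 23.52% × R$3391.00 = R$1381.06
Retirement Security Contribution: 4% × R$8910.00 = R$356.40
Total: R$1381.06 + R$356.40 = R$1737.46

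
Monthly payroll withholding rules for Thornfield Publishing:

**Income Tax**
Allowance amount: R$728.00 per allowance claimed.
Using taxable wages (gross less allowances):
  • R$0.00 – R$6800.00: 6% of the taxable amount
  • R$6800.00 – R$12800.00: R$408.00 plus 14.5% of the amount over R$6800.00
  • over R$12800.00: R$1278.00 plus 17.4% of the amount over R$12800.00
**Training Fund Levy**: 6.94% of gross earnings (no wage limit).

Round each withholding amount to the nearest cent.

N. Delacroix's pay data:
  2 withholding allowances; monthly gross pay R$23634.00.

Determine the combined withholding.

R$4549.97

Income Tax: taxable = R$23634.00 − 2×R$728.00 = R$22178.00
  R$1278.00 + 17.4% × (R$22178.00 − R$12800.00) = R$1278.00 + 17.4% × R$9378.00 = R$2909.77
Training Fund Levy: 6.94% × R$23634.00 = R$1640.20
Total: R$2909.77 + R$1640.20 = R$4549.97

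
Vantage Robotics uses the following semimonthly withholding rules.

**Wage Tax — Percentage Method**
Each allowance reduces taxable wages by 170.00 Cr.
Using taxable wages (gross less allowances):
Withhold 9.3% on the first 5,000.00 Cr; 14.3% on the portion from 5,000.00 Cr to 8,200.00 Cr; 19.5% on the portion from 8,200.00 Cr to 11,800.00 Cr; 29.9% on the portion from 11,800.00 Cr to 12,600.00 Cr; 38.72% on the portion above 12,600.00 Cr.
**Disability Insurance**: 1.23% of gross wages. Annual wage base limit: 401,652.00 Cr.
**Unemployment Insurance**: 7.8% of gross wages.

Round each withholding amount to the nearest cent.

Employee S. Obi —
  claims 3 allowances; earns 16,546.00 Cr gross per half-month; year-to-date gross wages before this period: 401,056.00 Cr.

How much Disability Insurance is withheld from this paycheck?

Disability Insurance: cap 401,652.00 Cr − YTD 401,056.00 Cr = 596.00 Cr subject; 1.23% × 596.00 Cr = 7.33 Cr

7.33 Cr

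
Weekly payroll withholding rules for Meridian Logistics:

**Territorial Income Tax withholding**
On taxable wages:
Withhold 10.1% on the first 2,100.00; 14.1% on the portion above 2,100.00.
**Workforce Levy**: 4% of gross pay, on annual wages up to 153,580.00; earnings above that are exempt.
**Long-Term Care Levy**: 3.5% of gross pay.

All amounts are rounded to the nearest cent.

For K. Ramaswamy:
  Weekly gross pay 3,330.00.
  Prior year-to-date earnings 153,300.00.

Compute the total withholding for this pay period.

Territorial Income Tax: taxable = 3,330.00
  212.10 + 14.1% × (3,330.00 − 2,100.00) = 212.10 + 14.1% × 1,230.00 = 385.53
Workforce Levy: cap 153,580.00 − YTD 153,300.00 = 280.00 subject; 4% × 280.00 = 11.20
Long-Term Care Levy: 3.5% × 3,330.00 = 116.55
Total: 385.53 + 11.20 + 116.55 = 513.28

513.28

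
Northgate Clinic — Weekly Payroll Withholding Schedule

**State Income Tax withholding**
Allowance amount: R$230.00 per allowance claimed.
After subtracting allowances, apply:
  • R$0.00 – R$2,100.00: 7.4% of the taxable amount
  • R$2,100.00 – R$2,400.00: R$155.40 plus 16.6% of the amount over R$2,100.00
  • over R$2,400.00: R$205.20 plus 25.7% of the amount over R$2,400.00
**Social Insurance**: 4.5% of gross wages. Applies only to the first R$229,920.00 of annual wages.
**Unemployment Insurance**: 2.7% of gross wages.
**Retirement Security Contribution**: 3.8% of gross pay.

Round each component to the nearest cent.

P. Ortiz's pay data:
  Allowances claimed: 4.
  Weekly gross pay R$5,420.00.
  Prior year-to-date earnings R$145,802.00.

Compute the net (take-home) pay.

R$4,078.90

State Income Tax: taxable = R$5,420.00 − 4×R$230.00 = R$4,500.00
  R$205.20 + 25.7% × (R$4,500.00 − R$2,400.00) = R$205.20 + 25.7% × R$2,100.00 = R$744.90
Social Insurance: 4.5% × R$5,420.00 = R$243.90
Unemployment Insurance: 2.7% × R$5,420.00 = R$146.34
Retirement Security Contribution: 3.8% × R$5,420.00 = R$205.96
Total withheld: R$744.90 + R$243.90 + R$146.34 + R$205.96 = R$1,341.10
Net pay: R$5,420.00 − R$1,341.10 = R$4,078.90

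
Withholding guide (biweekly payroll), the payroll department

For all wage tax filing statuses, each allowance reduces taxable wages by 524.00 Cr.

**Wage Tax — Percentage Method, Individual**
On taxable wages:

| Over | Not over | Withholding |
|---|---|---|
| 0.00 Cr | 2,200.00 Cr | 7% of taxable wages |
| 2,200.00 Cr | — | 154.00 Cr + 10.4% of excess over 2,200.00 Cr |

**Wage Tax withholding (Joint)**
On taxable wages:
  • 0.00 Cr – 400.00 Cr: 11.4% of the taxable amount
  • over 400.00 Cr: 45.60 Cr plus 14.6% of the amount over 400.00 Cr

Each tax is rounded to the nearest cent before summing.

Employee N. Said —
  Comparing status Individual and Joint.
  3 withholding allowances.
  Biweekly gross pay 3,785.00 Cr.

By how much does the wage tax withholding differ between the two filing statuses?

154.95 Cr

Wage Tax (Individual): taxable = 3,785.00 Cr − 3×524.00 Cr = 2,213.00 Cr
  154.00 Cr + 10.4% × (2,213.00 Cr − 2,200.00 Cr) = 154.00 Cr + 10.4% × 13.00 Cr = 155.35 Cr
Wage Tax (Joint): taxable = 3,785.00 Cr − 3×524.00 Cr = 2,213.00 Cr
  45.60 Cr + 14.6% × (2,213.00 Cr − 400.00 Cr) = 45.60 Cr + 14.6% × 1,813.00 Cr = 310.30 Cr
Difference: |155.35 Cr − 310.30 Cr| = 154.95 Cr (higher under Joint)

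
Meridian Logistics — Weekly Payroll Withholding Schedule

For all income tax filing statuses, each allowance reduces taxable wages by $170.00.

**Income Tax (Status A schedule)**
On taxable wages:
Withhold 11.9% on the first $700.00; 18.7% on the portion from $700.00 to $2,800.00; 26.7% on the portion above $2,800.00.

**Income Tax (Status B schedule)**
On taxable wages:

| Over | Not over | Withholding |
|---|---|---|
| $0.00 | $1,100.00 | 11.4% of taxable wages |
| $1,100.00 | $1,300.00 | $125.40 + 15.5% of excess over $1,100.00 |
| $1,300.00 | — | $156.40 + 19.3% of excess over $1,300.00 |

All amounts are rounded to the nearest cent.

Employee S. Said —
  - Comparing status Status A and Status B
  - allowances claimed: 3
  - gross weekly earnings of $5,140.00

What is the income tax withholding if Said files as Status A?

$964.61

Income Tax (Status A): taxable = $5,140.00 − 3×$170.00 = $4,630.00
  $476.00 + 26.7% × ($4,630.00 − $2,800.00) = $476.00 + 26.7% × $1,830.00 = $964.61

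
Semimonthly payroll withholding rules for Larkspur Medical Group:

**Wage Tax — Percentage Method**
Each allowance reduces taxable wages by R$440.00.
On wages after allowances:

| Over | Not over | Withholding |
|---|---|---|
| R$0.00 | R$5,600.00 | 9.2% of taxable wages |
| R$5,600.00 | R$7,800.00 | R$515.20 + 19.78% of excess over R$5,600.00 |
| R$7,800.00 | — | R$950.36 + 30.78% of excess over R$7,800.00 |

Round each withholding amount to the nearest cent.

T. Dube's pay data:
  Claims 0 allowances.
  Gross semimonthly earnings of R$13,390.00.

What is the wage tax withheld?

R$2,670.96

Wage Tax: taxable = R$13,390.00
  R$950.36 + 30.78% × (R$13,390.00 − R$7,800.00) = R$950.36 + 30.78% × R$5,590.00 = R$2,670.96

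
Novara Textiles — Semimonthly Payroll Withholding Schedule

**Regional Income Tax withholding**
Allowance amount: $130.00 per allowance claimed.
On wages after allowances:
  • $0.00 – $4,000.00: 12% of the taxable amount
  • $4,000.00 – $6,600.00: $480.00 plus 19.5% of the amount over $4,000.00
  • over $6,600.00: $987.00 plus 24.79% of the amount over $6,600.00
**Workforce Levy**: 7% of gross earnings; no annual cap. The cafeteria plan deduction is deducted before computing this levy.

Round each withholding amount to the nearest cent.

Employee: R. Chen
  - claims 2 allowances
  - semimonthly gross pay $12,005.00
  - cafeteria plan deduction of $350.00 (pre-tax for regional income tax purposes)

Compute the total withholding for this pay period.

Regional Income Tax: taxable = $12,005.00 − $350.00 − 2×$130.00 = $11,395.00
  $987.00 + 24.79% × ($11,395.00 − $6,600.00) = $987.00 + 24.79% × $4,795.00 = $2,175.68
Workforce Levy: 7% × $11,655.00 = $815.85
Total: $2,175.68 + $815.85 = $2,991.53

$2,991.53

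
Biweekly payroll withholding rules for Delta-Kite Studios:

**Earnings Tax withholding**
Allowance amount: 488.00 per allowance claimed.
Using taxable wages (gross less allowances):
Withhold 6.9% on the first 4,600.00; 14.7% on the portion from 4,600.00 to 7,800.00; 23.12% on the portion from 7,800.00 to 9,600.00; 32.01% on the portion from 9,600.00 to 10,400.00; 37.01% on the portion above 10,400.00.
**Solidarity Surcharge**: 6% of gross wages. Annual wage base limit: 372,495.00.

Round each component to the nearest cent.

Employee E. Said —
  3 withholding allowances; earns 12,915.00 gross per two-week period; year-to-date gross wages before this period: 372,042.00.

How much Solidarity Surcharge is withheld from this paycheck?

Solidarity Surcharge: cap 372,495.00 − YTD 372,042.00 = 453.00 subject; 6% × 453.00 = 27.18

27.18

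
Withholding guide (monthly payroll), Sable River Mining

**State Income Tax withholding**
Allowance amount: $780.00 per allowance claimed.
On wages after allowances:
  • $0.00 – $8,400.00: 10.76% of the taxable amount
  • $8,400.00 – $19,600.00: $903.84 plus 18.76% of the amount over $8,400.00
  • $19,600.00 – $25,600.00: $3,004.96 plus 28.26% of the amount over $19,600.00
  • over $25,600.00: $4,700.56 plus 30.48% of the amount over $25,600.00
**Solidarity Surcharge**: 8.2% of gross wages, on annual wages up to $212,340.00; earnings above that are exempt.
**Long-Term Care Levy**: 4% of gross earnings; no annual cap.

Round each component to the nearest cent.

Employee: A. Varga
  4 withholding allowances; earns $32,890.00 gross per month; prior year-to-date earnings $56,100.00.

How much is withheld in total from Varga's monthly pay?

State Income Tax: taxable = $32,890.00 − 4×$780.00 = $29,770.00
  $4,700.56 + 30.48% × ($29,770.00 − $25,600.00) = $4,700.56 + 30.48% × $4,170.00 = $5,971.58
Solidarity Surcharge: 8.2% × $32,890.00 = $2,696.98
Long-Term Care Levy: 4% × $32,890.00 = $1,315.60
Total: $5,971.58 + $2,696.98 + $1,315.60 = $9,984.16

$9,984.16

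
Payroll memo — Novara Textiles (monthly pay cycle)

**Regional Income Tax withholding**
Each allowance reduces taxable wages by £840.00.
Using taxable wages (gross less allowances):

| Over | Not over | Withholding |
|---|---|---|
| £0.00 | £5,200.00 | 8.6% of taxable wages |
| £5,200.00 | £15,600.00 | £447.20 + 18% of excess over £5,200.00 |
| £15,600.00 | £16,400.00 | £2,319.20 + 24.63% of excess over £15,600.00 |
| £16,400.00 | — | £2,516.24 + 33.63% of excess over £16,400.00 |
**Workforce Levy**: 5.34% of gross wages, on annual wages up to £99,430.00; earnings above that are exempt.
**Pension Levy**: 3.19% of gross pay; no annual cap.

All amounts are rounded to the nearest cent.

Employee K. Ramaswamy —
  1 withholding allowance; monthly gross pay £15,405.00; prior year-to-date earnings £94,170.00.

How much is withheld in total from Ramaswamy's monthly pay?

Regional Income Tax: taxable = £15,405.00 − 1×£840.00 = £14,565.00
  £447.20 + 18% × (£14,565.00 − £5,200.00) = £447.20 + 18% × £9,365.00 = £2,132.90
Workforce Levy: cap £99,430.00 − YTD £94,170.00 = £5,260.00 subject; 5.34% × £5,260.00 = £280.88
Pension Levy: 3.19% × £15,405.00 = £491.42
Total: £2,132.90 + £280.88 + £491.42 = £2,905.20

£2,905.20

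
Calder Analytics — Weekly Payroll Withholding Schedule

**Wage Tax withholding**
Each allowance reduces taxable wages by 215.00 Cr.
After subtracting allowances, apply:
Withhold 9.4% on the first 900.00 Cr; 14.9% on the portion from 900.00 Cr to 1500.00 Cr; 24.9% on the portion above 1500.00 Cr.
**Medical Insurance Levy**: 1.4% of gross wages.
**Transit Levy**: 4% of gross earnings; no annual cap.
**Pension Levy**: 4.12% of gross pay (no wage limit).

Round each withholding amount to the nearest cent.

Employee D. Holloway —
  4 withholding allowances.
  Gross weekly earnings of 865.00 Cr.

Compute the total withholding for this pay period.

82.82 Cr

Wage Tax: taxable = 865.00 Cr − 4×215.00 Cr = 5.00 Cr
  9.4% × 5.00 Cr = 0.47 Cr
Medical Insurance Levy: 1.4% × 865.00 Cr = 12.11 Cr
Transit Levy: 4% × 865.00 Cr = 34.60 Cr
Pension Levy: 4.12% × 865.00 Cr = 35.64 Cr
Total: 0.47 Cr + 12.11 Cr + 34.60 Cr + 35.64 Cr = 82.82 Cr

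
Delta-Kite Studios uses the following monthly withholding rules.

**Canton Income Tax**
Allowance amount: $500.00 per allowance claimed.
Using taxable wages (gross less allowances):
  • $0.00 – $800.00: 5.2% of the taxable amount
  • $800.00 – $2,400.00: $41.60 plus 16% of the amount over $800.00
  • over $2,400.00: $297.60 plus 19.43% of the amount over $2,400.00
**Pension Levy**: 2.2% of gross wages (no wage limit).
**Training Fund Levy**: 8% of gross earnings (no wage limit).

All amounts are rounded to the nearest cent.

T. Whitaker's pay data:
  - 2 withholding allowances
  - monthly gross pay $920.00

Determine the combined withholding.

$93.84

Canton Income Tax: taxable = $920.00 − 2×$500.00 = $-80.00
  Taxable ≤ 0 → $0.00
Pension Levy: 2.2% × $920.00 = $20.24
Training Fund Levy: 8% × $920.00 = $73.60
Total: $0.00 + $20.24 + $73.60 = $93.84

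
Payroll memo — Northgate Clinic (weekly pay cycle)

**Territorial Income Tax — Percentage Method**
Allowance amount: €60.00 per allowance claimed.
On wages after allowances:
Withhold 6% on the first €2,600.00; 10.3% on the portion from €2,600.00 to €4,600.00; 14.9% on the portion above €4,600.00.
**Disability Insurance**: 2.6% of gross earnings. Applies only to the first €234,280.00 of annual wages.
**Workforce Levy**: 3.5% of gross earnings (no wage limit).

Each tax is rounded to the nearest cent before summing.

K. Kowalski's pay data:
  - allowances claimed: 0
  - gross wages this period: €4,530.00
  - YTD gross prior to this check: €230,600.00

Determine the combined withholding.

Territorial Income Tax: taxable = €4,530.00
  €156.00 + 10.3% × (€4,530.00 − €2,600.00) = €156.00 + 10.3% × €1,930.00 = €354.79
Disability Insurance: cap €234,280.00 − YTD €230,600.00 = €3,680.00 subject; 2.6% × €3,680.00 = €95.68
Workforce Levy: 3.5% × €4,530.00 = €158.55
Total: €354.79 + €95.68 + €158.55 = €609.02

€609.02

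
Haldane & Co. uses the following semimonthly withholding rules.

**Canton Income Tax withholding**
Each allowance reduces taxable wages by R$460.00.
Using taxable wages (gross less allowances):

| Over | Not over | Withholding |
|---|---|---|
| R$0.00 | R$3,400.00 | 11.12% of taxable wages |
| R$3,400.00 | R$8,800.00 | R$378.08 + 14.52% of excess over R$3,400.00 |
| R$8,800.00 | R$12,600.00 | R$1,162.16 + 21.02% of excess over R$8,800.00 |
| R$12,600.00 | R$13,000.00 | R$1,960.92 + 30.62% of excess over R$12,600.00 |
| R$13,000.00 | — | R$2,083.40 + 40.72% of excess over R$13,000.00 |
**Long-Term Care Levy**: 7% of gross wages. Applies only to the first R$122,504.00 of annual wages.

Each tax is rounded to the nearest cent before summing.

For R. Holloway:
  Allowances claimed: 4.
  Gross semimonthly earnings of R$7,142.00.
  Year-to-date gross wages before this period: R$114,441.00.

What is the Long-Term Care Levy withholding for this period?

Long-Term Care Levy: 7% × R$7,142.00 = R$499.94

R$499.94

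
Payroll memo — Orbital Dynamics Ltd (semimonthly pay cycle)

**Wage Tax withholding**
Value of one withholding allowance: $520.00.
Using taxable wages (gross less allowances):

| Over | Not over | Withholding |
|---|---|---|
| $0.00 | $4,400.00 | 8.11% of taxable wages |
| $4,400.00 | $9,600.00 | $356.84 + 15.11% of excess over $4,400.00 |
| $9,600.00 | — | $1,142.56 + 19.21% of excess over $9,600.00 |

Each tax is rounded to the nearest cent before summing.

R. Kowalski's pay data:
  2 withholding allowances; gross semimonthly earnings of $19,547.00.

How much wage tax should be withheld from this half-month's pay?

Wage Tax: taxable = $19,547.00 − 2×$520.00 = $18,507.00
  $1,142.56 + 19.21% × ($18,507.00 − $9,600.00) = $1,142.56 + 19.21% × $8,907.00 = $2,853.59

$2,853.59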